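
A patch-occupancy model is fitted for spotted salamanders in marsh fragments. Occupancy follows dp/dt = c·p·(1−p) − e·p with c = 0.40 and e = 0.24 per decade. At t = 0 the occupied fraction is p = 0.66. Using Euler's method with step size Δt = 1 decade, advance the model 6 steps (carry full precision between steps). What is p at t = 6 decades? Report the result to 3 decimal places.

0.459

Update rule: p ← p + [c·p·(1−p) − e·p]·Δt with Δt = 1.
p: 0.66000 → 0.59136  (Δp = -0.06864)
p: 0.59136 → 0.54609  (Δp = -0.04527)
p: 0.54609 → 0.51418  (Δp = -0.03191)
p: 0.51418 → 0.49070  (Δp = -0.02348)
p: 0.49070 → 0.47290  (Δp = -0.01780)
p: 0.47290 → 0.45911  (Δp = -0.01379)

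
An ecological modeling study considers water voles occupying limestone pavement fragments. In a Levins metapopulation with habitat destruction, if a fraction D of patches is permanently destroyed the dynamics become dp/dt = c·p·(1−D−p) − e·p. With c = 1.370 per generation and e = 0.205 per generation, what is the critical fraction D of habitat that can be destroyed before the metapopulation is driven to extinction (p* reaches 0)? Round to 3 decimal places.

0.850

The nontrivial equilibrium is p* = (1−D) − e/c; extinction occurs when this hits zero.
So D_crit = 1 − e/c = 1 − 0.205/1.370 = 1 − 0.1496 = 0.8504.
This equals the undisturbed p*, a classic result of Lande's extension.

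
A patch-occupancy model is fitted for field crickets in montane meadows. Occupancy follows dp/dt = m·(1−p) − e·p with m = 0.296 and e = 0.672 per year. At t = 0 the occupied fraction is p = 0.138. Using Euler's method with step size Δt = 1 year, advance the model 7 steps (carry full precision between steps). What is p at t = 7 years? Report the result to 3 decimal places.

Update rule: p ← p + [m·(1−p) − e·p]·Δt with Δt = 1.
p: 0.13800 → 0.30042  (Δp = +0.16242)
p: 0.30042 → 0.30561  (Δp = +0.00520)
p: 0.30561 → 0.30578  (Δp = +0.00017)
p: 0.30578 → 0.30578  (Δp = +0.00001)
p: 0.30578 → 0.30579  (Δp = +0.00000)
p: 0.30579 → 0.30579  (Δp = +0.00000)
p: 0.30579 → 0.30579  (Δp = +0.00000)

0.306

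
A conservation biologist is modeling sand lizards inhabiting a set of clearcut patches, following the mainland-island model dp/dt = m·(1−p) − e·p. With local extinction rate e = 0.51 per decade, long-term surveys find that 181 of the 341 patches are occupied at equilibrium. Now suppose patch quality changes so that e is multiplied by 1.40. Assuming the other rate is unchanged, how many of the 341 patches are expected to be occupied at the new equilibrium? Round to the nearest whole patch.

152

Observed p* = 181/341 = 0.53079.
Balance m(1−p*) = e·p* gives m = e·p*/(1−p*) = 0.51×0.53079/0.46921 = 0.57693.
New p* = m/(m+e) = 0.57693/(0.57693+0.71400) = 0.44691.
Expected occupied = 341 × 0.44691 = 152.40 ≈ 152.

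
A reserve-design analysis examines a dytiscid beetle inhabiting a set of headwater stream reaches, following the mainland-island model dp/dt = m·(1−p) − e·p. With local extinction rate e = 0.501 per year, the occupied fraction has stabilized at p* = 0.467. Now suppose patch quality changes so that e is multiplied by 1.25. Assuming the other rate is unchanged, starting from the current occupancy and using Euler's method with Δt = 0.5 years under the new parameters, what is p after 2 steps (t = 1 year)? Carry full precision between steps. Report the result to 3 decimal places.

Balance m(1−p*) = e·p* gives m = e·p*/(1−p*) = 0.501×0.46700/0.53300 = 0.43896.
Starting from p₀ = 0.46700; update p ← p + (dp/dt)·Δt with the new parameters.
t = 0.5: p = 0.46700 + (-0.02925) = 0.43775
t = 1: p = 0.43775 + (-0.01367) = 0.42408

0.424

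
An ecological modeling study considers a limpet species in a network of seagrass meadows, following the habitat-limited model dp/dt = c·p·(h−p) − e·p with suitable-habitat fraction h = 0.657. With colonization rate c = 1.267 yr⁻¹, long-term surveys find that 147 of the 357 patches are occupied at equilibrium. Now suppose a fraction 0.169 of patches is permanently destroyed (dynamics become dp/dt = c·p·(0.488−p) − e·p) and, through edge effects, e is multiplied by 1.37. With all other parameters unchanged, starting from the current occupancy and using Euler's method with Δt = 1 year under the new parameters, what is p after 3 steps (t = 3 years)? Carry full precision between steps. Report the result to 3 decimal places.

0.209

Observed p* = 147/357 = 0.41176.
Balance c(h−p*) = e gives e = 1.267×(0.657 − 0.41176) = 0.31071.
Starting from p₀ = 0.41176; update p ← p + (dp/dt)·Δt with the new parameters.
t = 1: p = 0.41176 + (-0.13551) = 0.27626
t = 2: p = 0.27626 + (-0.04348) = 0.23278
t = 3: p = 0.23278 + (-0.02381) = 0.20896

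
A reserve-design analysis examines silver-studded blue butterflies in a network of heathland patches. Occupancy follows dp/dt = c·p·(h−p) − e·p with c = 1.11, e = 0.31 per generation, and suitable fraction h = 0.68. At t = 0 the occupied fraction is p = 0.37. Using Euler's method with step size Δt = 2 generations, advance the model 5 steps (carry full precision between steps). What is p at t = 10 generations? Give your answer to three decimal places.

0.401

Update rule: p ← p + [c·p·(h−p) − e·p]·Δt with Δt = 2.
p: 0.37000 → 0.39523  (Δp = +0.02523)
p: 0.39523 → 0.40005  (Δp = +0.00481)
p: 0.40005 → 0.40065  (Δp = +0.00060)
p: 0.40065 → 0.40071  (Δp = +0.00007)
p: 0.40071 → 0.40072  (Δp = +0.00001)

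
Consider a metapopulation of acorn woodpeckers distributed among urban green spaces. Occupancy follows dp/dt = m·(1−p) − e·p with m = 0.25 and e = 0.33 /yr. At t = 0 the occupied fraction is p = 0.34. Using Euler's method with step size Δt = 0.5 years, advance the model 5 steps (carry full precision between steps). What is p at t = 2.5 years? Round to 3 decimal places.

Update rule: p ← p + [m·(1−p) − e·p]·Δt with Δt = 0.5.
step 1: Δp = +0.02640, p = 0.36640
step 2: Δp = +0.01874, p = 0.38514
step 3: Δp = +0.01331, p = 0.39845
step 4: Δp = +0.00945, p = 0.40790
step 5: Δp = +0.00671, p = 0.41461

0.415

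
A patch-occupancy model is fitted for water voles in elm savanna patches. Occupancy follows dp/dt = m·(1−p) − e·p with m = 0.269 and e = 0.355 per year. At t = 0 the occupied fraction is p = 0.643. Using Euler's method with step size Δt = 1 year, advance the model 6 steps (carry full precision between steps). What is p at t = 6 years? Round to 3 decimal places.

Update rule: p ← p + [m·(1−p) − e·p]·Δt with Δt = 1.
step 1: Δp = -0.13223, p = 0.51077
step 2: Δp = -0.04972, p = 0.46105
step 3: Δp = -0.01869, p = 0.44235
step 4: Δp = -0.00703, p = 0.43533
step 5: Δp = -0.00264, p = 0.43268
step 6: Δp = -0.00099, p = 0.43169

0.432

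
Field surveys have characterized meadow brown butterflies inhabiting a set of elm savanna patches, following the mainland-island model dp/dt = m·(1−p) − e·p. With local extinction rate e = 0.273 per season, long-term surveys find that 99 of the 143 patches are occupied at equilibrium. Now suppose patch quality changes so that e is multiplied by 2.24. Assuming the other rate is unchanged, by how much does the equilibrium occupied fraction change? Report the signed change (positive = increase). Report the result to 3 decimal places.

Observed p* = 99/143 = 0.69231.
Balance m(1−p*) = e·p* gives m = e·p*/(1−p*) = 0.273×0.69231/0.30769 = 0.61426.
New p* = m/(m+e) = 0.61426/(0.61426+0.61152) = 0.50112.
Δp* = 0.50112 − 0.69231 = -0.19119.

-0.191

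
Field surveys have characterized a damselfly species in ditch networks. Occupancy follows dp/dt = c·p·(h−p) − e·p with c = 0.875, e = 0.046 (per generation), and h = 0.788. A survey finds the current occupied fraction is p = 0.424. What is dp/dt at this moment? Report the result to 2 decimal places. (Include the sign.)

Colonization term: c·p·(h−p) = 0.875×0.424×0.3640 = 0.13504.
Extinction term: e·p = 0.01950.
dp/dt = 0.13504 − 0.01950 = 0.11554.

0.12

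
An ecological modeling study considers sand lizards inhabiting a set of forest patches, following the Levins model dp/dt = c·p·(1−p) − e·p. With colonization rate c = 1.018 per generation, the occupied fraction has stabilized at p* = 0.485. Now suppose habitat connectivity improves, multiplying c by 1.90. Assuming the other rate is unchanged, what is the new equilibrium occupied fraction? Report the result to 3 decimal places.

0.729

Balance c(1−p*) = e gives e = 1.018×(1 − 0.48500) = 0.52427.
New p* = 1 − e/c = 1 − 0.52427/1.93420 = 0.72895.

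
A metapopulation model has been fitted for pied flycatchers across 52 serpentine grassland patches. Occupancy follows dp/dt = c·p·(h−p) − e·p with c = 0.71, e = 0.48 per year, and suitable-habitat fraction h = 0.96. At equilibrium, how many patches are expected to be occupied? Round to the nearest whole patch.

15

p* = h − e/c = 0.96 − 0.6761 = 0.2839.
Expected occupied patches = N × p* = 52 × 0.2839 = 14.77 ≈ 15.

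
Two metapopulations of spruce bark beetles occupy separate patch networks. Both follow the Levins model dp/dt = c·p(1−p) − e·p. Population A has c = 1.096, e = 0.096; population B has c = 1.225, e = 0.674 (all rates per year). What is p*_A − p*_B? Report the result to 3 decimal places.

A: p*_A = 1 − 0.096/1.096 = 0.9124.
B: p*_B = 1 − 0.674/1.225 = 0.4498.
p*_A − p*_B = 0.9124 − 0.4498 = 0.4626.

0.463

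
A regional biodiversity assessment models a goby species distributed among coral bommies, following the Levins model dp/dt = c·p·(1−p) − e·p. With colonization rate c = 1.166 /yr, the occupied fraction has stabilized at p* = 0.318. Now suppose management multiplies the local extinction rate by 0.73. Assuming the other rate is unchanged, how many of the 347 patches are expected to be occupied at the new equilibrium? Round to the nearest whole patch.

Balance c(1−p*) = e gives e = 1.166×(1 − 0.31800) = 0.79521.
New p* = 1 − e/c = 1 − 0.58050/1.16600 = 0.50214.
Expected occupied = 347 × 0.50214 = 174.24 ≈ 174.

174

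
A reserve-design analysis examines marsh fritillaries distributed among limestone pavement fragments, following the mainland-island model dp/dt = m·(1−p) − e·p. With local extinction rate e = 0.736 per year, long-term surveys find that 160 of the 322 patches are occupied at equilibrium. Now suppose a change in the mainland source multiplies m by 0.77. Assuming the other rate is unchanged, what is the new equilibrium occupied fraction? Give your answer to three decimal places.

0.432

Observed p* = 160/322 = 0.49689.
Balance m(1−p*) = e·p* gives m = e·p*/(1−p*) = 0.736×0.49689/0.50311 = 0.72690.
New p* = m/(m+e) = 0.55971/(0.55971+0.73600) = 0.43197.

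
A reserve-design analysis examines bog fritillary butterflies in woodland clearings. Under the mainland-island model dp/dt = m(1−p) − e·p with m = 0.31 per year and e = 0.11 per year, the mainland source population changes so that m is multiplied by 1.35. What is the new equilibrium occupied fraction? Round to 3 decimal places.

Before: p* = 0.31/(0.31+0.11) = 0.7381.
After: m = 0.4185, e = 0.11; p* = 0.4185/0.5285 = 0.7919.

0.792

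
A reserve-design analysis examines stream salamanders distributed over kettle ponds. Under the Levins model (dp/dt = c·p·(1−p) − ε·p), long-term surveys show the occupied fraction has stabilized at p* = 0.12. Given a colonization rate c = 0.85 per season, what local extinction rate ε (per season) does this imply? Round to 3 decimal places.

At equilibrium c(1−p*) = ε.
ε = 0.85 × (1 − 0.12) = 0.85 × 0.8800 = 0.7480.

0.748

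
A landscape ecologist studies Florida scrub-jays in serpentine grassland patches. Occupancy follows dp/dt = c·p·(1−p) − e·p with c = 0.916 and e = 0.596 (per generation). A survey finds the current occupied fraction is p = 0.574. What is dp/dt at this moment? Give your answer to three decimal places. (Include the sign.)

-0.118

Colonization term: c·p·(1−p) = 0.916×0.574×0.4260 = 0.22398.
Extinction term: e·p = 0.34210.
dp/dt = 0.22398 − 0.34210 = -0.11812.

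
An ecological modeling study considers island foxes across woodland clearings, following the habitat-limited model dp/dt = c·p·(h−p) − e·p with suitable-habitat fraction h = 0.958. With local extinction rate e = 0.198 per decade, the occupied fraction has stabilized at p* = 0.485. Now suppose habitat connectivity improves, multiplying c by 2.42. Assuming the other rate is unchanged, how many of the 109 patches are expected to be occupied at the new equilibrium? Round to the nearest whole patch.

Balance c(h−p*) = e gives c = e/(0.958 − 0.48500) = 0.198/0.47300 = 0.41860.
New p* = 0.958 − e/c = 0.958 − 0.19800/1.01301 = 0.76254.
Expected occupied = 109 × 0.76254 = 83.12 ≈ 83.

83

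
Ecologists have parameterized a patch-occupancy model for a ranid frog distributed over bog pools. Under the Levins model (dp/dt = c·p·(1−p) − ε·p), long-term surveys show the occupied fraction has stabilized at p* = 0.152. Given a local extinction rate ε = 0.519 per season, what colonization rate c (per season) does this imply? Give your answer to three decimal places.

0.612

At equilibrium c(1−p*) = ε, so c = ε/(1−p*).
c = 0.519/(1 − 0.152) = 0.519/0.8480 = 0.6120.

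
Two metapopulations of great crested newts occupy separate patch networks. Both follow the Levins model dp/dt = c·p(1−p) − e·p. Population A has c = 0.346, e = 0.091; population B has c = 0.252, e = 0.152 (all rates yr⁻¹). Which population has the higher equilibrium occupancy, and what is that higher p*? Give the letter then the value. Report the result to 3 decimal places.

A, 0.737

A: p*_A = 1 − 0.091/0.346 = 0.7370.
B: p*_B = 1 − 0.152/0.252 = 0.3968.
A is higher at 0.7370.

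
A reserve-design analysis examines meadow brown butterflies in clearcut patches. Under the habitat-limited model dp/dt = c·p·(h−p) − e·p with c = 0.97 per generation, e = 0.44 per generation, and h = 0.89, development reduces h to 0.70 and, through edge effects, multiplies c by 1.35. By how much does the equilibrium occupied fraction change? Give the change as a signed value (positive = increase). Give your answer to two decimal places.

-0.07

Before: p* = h − e/c = 0.89 − 0.44/0.97 = 0.89 − 0.4536 = 0.4364.
After: c = 1.3095, e = 0.44, h = 0.70; p* = 0.70 − 0.44/1.3095 = 0.3640.
Δp* = 0.3640 − 0.4364 = -0.0724.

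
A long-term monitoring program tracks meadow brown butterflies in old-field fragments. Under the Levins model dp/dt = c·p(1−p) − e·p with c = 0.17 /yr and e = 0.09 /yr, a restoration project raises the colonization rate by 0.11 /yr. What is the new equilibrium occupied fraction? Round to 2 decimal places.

Before: p* = 1 − 0.09/0.17 = 0.4706.
After the change, c = 0.28, e = 0.09, so p* = 1 − 0.09/0.28 = 0.6786.

0.68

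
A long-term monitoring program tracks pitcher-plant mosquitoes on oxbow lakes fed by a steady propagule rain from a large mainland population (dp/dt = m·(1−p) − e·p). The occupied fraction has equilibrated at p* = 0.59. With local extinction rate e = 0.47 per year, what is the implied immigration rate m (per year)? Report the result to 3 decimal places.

0.676

At equilibrium m(1−p*) = e·p*, so m = e·p*/(1−p*).
m = 0.47 × 0.59 / 0.4100 = 0.2773/0.4100 = 0.6763.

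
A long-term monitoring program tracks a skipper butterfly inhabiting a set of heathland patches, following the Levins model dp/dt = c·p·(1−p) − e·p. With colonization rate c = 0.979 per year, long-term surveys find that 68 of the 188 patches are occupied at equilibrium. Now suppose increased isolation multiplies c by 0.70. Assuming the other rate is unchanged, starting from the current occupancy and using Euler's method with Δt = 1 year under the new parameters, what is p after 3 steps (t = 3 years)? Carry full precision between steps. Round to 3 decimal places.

Observed p* = 68/188 = 0.36170.
Balance c(1−p*) = e gives e = 0.979×(1 − 0.36170) = 0.62489.
Starting from p₀ = 0.36170; update p ← p + (dp/dt)·Δt with the new parameters.
  1  |  dp/dt·Δt = -0.067808  |  p_1 = 0.293895
  2  |  dp/dt·Δt = -0.041439  |  p_2 = 0.252456
  3  |  dp/dt·Δt = -0.028427  |  p_3 = 0.224029

0.224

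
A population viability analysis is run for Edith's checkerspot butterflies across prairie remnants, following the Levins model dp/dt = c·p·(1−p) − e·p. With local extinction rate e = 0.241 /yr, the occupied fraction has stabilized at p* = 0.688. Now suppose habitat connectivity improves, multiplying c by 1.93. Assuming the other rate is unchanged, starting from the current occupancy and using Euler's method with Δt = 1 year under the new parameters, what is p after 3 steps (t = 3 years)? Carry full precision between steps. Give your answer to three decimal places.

Balance c(1−p*) = e gives c = e/(1 − 0.68800) = 0.241/0.31200 = 0.77244.
Starting from p₀ = 0.68800; update p ← p + (dp/dt)·Δt with the new parameters.
  1  |  dp/dt·Δt = +0.154201  |  p_1 = 0.842201
  2  |  dp/dt·Δt = -0.004846  |  p_2 = 0.837356
  3  |  dp/dt·Δt = +0.001231  |  p_3 = 0.838587

0.839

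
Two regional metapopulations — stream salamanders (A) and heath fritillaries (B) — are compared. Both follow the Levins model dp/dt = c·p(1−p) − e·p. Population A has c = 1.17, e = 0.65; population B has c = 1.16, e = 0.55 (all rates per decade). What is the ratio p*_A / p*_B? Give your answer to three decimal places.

0.845

A: p*_A = 1 − 0.65/1.17 = 0.4444.
B: p*_B = 1 − 0.55/1.16 = 0.5259.
p*_A / p*_B = 0.4444/0.5259 = 0.8452.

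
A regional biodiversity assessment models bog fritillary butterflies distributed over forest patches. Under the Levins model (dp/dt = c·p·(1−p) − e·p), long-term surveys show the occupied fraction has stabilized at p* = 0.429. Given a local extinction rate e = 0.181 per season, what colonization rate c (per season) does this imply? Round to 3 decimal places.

At equilibrium c(1−p*) = e, so c = e/(1−p*).
c = 0.181/(1 − 0.429) = 0.181/0.5710 = 0.3170.

0.317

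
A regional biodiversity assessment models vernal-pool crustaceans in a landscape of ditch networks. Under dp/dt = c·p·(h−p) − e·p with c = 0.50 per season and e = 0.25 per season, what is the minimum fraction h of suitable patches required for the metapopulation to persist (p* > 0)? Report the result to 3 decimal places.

0.500

p* = h − e/c is positive only when h > e/c.
h_min = e/c = 0.25/0.50 = 0.5000.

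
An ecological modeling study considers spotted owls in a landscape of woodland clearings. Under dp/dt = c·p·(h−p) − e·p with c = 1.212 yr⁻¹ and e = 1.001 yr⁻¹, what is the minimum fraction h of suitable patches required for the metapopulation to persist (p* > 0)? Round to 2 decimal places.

p* = h − e/c is positive only when h > e/c.
h_min = e/c = 1.001/1.212 = 0.8259.

0.83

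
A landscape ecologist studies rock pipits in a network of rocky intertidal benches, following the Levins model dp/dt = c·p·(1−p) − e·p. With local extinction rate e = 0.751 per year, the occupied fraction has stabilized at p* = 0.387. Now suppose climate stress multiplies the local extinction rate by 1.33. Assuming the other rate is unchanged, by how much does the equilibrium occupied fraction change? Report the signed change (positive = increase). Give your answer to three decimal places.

-0.202

Balance c(1−p*) = e gives c = e/(1 − 0.38700) = 0.751/0.61300 = 1.22512.
New p* = 1 − e/c = 1 − 0.99883/1.22512 = 0.18471.
Δp* = 0.18471 − 0.38700 = -0.20229.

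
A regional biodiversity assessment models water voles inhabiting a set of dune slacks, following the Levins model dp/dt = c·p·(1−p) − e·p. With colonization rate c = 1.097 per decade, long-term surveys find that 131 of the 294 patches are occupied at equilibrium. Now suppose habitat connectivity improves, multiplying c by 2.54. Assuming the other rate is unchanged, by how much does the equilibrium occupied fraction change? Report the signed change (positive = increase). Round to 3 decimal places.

0.336

Observed p* = 131/294 = 0.44558.
Balance c(1−p*) = e gives e = 1.097×(1 − 0.44558) = 0.60820.
New p* = 1 − e/c = 1 − 0.60820/2.78638 = 0.78172.
Δp* = 0.78172 − 0.44558 = +0.33614.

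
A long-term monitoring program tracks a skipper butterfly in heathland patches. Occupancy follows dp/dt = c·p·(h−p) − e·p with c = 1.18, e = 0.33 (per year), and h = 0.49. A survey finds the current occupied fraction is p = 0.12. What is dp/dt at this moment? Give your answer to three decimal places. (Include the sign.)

0.013

Colonization term: c·p·(h−p) = 1.18×0.12×0.3700 = 0.05239.
Extinction term: e·p = 0.03960.
dp/dt = 0.05239 − 0.03960 = 0.01279.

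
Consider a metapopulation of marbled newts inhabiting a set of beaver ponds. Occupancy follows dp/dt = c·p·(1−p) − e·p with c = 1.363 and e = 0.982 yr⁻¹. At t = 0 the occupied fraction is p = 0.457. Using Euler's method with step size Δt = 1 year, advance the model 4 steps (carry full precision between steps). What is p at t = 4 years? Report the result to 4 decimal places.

Update rule: p ← p + [c·p·(1−p) − e·p]·Δt with Δt = 1.
t = 1: p = 0.45700 + (-0.11054) = 0.34646
t = 2: p = 0.34646 + (-0.03160) = 0.31485
t = 3: p = 0.31485 + (-0.01516) = 0.29969
t = 4: p = 0.29969 + (-0.00824) = 0.29146

0.2915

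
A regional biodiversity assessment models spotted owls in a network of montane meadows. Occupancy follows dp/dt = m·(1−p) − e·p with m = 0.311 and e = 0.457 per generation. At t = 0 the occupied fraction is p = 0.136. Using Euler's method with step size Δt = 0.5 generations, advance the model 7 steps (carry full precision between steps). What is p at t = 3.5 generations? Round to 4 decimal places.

Update rule: p ← p + [m·(1−p) − e·p]·Δt with Δt = 0.5.
p: 0.13600 → 0.23928  (Δp = +0.10328)
p: 0.23928 → 0.30289  (Δp = +0.06362)
p: 0.30289 → 0.34208  (Δp = +0.03919)
p: 0.34208 → 0.36622  (Δp = +0.02414)
p: 0.36622 → 0.38109  (Δp = +0.01487)
p: 0.38109 → 0.39025  (Δp = +0.00916)
p: 0.39025 → 0.39590  (Δp = +0.00564)

0.3959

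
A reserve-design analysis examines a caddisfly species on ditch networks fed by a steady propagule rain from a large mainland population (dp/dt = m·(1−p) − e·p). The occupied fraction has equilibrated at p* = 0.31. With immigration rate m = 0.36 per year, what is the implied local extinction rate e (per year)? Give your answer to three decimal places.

At equilibrium m(1−p*) = e·p*, so e = m(1−p*)/p*.
e = 0.36 × 0.6900 / 0.31 = 0.8013.

0.801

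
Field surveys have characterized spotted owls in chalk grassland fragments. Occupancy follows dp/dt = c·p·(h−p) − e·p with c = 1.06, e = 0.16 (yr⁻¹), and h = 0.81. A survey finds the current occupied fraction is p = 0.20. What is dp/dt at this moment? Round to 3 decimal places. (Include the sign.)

0.097

Colonization term: c·p·(h−p) = 1.06×0.20×0.6100 = 0.12932.
Extinction term: e·p = 0.03200.
dp/dt = 0.12932 − 0.03200 = 0.09732.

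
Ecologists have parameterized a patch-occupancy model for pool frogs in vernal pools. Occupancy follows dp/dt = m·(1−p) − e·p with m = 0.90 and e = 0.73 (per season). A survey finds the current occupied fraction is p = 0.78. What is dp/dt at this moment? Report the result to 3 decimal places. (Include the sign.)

-0.371

Colonization term: m·(1−p) = 0.90×0.2200 = 0.19800.
Extinction term: e·p = 0.56940.
dp/dt = 0.19800 − 0.56940 = -0.37140.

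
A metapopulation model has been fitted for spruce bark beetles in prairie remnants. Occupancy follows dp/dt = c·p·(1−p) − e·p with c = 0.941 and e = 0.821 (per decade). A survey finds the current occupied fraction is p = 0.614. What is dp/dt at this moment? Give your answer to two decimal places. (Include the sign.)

-0.28

Colonization term: c·p·(1−p) = 0.941×0.614×0.3860 = 0.22302.
Extinction term: e·p = 0.50409.
dp/dt = 0.22302 − 0.50409 = -0.28107.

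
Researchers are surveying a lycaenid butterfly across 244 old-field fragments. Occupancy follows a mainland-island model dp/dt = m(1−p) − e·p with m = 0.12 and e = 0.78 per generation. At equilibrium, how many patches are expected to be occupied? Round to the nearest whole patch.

33

p* = m/(m+e) = 0.12/0.9000 = 0.1333.
Expected occupied patches = N × p* = 244 × 0.1333 = 32.53 ≈ 33.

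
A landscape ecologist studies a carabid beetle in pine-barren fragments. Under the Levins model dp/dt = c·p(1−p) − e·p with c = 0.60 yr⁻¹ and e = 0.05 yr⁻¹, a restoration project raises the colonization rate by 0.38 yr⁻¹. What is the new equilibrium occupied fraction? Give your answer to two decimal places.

0.95

Before: p* = 1 − 0.05/0.60 = 0.9167.
After the change, c = 0.98, e = 0.05, so p* = 1 − 0.05/0.98 = 0.9490.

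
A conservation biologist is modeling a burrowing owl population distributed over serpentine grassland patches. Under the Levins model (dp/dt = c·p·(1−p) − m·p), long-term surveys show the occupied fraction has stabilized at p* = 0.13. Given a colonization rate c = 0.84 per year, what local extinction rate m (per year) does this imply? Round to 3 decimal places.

0.731

At equilibrium c(1−p*) = m.
m = 0.84 × (1 − 0.13) = 0.84 × 0.8700 = 0.7308.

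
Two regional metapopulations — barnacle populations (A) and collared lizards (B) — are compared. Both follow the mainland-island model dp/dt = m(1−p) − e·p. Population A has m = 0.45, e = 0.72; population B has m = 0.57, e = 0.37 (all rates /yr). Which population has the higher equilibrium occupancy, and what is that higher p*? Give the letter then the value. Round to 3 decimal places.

A: p*_A = m/(m+e) = 0.45/1.1700 = 0.3846.
B: p*_B = 0.57/0.9400 = 0.6064.
B is higher at 0.6064.

B, 0.606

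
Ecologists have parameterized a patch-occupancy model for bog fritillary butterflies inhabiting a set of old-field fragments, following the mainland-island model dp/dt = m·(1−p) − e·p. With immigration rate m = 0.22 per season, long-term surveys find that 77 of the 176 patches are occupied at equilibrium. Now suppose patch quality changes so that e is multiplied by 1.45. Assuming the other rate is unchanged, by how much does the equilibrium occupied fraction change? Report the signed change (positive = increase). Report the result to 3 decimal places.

-0.088

Observed p* = 77/176 = 0.43750.
Balance m(1−p*) = e·p* gives e = m(1−p*)/p* = 0.22×0.56250/0.43750 = 0.28286.
New p* = m/(m+e) = 0.22000/(0.22000+0.41015) = 0.34912.
Δp* = 0.34912 − 0.43750 = -0.08838.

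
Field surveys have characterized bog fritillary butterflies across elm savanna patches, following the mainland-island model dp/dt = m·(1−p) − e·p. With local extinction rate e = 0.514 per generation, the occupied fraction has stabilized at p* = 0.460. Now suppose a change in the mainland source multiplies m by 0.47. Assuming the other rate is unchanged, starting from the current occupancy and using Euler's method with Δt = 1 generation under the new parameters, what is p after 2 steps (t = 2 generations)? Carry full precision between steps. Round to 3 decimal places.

0.300

Balance m(1−p*) = e·p* gives m = e·p*/(1−p*) = 0.514×0.46000/0.54000 = 0.43785.
Starting from p₀ = 0.46000; update p ← p + (dp/dt)·Δt with the new parameters.
step 1: Δp = -0.12531, p = 0.33469
step 2: Δp = -0.03511, p = 0.29957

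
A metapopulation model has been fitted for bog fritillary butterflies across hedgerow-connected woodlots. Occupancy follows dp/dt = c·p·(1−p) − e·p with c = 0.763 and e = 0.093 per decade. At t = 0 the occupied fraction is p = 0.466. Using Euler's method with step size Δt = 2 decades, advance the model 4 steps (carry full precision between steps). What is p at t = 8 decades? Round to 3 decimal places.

0.880

Update rule: p ← p + [c·p·(1−p) − e·p]·Δt with Δt = 2.
  1  |  dp/dt·Δt = +0.293060  |  p_1 = 0.759060
  2  |  dp/dt·Δt = +0.137902  |  p_2 = 0.896962
  3  |  dp/dt·Δt = -0.025800  |  p_3 = 0.871162
  4  |  dp/dt·Δt = +0.009240  |  p_4 = 0.880402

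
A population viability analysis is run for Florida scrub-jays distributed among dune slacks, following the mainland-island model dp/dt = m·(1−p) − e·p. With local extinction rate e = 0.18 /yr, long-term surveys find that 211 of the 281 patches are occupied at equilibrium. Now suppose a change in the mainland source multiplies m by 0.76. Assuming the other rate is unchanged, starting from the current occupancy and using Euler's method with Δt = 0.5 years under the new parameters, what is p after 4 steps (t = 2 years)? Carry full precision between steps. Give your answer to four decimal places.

0.7096

Observed p* = 211/281 = 0.75089.
Balance m(1−p*) = e·p* gives m = e·p*/(1−p*) = 0.18×0.75089/0.24911 = 0.54257.
Starting from p₀ = 0.75089; update p ← p + (dp/dt)·Δt with the new parameters.
p: 0.75089 → 0.73467  (Δp = -0.01622)
p: 0.73467 → 0.72326  (Δp = -0.01142)
p: 0.72326 → 0.71522  (Δp = -0.00803)
p: 0.71522 → 0.70957  (Δp = -0.00565)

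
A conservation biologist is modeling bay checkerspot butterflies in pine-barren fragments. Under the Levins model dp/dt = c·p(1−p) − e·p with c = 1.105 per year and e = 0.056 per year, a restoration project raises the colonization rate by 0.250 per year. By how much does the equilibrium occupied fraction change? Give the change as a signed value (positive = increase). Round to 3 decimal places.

0.009

Before: p* = 1 − 0.056/1.105 = 0.9493.
After the change, c = 1.355, e = 0.056, so p* = 1 − 0.056/1.355 = 0.9587.
Δp* = 0.9587 − 0.9493 = +0.0094.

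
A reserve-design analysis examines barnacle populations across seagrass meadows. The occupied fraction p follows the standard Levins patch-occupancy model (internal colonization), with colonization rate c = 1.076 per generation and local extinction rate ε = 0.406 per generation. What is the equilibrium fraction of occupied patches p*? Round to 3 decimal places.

Setting dp/dt = 0 and dividing through by p* gives c·(1−p*) = ε.
So p* = 1 − ε/c = 1 − 0.406/1.076 = 1 − 0.3773 = 0.6227.

0.623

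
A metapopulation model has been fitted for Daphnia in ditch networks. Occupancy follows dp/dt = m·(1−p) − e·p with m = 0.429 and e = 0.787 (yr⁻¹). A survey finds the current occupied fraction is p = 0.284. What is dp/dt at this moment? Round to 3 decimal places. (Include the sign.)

Colonization term: m·(1−p) = 0.429×0.7160 = 0.30716.
Extinction term: e·p = 0.22351.
dp/dt = 0.30716 − 0.22351 = 0.08366.

0.084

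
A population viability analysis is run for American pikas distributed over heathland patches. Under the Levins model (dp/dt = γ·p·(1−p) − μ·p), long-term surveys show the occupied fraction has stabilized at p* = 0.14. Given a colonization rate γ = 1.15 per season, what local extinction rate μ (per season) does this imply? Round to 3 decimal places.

At equilibrium γ(1−p*) = μ.
μ = 1.15 × (1 − 0.14) = 1.15 × 0.8600 = 0.9890.

0.989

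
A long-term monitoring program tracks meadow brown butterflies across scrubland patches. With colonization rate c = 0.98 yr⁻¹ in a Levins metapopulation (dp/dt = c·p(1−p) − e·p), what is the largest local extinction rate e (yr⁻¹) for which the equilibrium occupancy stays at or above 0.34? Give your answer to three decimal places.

1 − e/c ≥ 0.34 ⇒ e ≤ c(1 − 0.34) = 0.98 × 0.6600.
e_max = 0.6468.

0.647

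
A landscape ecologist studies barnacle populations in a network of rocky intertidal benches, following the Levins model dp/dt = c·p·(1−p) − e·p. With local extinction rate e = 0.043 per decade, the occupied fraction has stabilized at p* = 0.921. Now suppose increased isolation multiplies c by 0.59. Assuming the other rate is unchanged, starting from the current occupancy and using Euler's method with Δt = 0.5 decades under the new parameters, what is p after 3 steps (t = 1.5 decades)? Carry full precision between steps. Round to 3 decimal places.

0.900

Balance c(1−p*) = e gives c = e/(1 − 0.92100) = 0.043/0.07900 = 0.54430.
Starting from p₀ = 0.92100; update p ← p + (dp/dt)·Δt with the new parameters.
t = 0.5: p = 0.92100 + (-0.00812) = 0.91288
t = 1: p = 0.91288 + (-0.00686) = 0.90602
t = 1.5: p = 0.90602 + (-0.00581) = 0.90022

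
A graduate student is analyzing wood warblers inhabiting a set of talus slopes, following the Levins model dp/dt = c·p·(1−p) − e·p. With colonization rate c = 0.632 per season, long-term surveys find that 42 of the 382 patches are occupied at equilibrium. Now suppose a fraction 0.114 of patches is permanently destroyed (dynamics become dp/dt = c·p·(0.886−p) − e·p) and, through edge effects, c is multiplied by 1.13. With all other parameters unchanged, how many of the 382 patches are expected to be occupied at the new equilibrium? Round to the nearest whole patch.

Observed p* = 42/382 = 0.10995.
Balance c(1−p*) = e gives e = 0.632×(1 − 0.10995) = 0.56251.
New p* = 0.886 − e/c = 0.886 − 0.56251/0.71416 = 0.09835.
Expected occupied = 382 × 0.09835 = 37.57 ≈ 38.

38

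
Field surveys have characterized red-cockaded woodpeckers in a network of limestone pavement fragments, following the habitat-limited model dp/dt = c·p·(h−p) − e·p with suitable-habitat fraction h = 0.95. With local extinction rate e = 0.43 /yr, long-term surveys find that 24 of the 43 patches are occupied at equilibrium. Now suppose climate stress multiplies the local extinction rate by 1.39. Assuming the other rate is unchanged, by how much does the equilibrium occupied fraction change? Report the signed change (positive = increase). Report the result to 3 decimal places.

-0.153

Observed p* = 24/43 = 0.55814.
Balance c(h−p*) = e gives c = e/(0.95 − 0.55814) = 0.43/0.39186 = 1.09733.
New p* = 0.95 − e/c = 0.95 − 0.59770/1.09733 = 0.40531.
Δp* = 0.40531 − 0.55814 = -0.15283.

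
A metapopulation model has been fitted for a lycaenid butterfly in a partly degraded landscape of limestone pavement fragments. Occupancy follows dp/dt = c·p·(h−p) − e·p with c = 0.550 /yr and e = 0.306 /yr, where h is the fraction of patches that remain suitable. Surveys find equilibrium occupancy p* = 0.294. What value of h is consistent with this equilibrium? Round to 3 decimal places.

0.850

At equilibrium c(h−p*) = e, so h = p* + e/c.
h = 0.294 + 0.306/0.550 = 0.294 + 0.5564 = 0.8504.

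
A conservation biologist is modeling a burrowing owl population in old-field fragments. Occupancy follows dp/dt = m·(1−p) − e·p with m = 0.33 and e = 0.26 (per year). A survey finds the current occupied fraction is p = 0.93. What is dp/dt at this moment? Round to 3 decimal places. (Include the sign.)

-0.219

Colonization term: m·(1−p) = 0.33×0.0700 = 0.02310.
Extinction term: e·p = 0.24180.
dp/dt = 0.02310 − 0.24180 = -0.21870.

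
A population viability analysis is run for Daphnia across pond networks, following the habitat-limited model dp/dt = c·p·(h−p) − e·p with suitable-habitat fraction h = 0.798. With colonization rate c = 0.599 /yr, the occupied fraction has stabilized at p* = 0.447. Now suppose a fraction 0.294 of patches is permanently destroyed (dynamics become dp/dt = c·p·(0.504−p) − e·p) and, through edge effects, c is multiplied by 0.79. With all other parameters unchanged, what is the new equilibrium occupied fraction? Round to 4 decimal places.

Balance c(h−p*) = e gives e = 0.599×(0.798 − 0.44700) = 0.21025.
New p* = 0.504 − e/c = 0.504 − 0.21025/0.47321 = 0.05969.

0.0597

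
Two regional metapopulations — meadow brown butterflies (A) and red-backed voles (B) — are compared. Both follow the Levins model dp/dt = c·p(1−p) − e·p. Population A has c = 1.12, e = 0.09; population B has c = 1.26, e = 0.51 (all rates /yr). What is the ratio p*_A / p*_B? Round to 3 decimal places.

A: p*_A = 1 − 0.09/1.12 = 0.9196.
B: p*_B = 1 − 0.51/1.26 = 0.5952.
p*_A / p*_B = 0.9196/0.5952 = 1.5450.

1.545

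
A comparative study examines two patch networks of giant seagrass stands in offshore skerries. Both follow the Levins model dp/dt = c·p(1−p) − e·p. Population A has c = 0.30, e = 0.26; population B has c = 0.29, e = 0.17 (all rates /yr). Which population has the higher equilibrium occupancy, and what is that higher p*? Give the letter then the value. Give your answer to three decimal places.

A: p*_A = 1 − 0.26/0.30 = 0.1333.
B: p*_B = 1 − 0.17/0.29 = 0.4138.
B is higher at 0.4138.

B, 0.414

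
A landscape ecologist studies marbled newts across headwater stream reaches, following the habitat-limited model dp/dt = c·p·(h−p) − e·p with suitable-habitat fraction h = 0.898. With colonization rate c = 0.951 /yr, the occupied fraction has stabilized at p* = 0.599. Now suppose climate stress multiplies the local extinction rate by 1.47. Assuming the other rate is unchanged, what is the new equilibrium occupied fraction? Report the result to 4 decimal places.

0.4585

Balance c(h−p*) = e gives e = 0.951×(0.898 − 0.59900) = 0.28435.
New p* = 0.898 − e/c = 0.898 − 0.41799/0.95100 = 0.45847.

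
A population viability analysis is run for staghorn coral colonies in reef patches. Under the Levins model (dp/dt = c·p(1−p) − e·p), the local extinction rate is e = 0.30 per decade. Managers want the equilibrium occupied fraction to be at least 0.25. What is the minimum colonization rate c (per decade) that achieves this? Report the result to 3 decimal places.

p* = 1 − e/c ≥ 0.25 requires e/c ≤ 0.7500, i.e. c ≥ e/0.7500.
c_min = 0.30/0.7500 = 0.4000.

0.400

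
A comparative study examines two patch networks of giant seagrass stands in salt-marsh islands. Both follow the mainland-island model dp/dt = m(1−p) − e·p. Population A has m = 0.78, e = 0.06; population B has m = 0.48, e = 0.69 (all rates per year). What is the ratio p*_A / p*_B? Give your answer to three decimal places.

A: p*_A = m/(m+e) = 0.78/0.8400 = 0.9286.
B: p*_B = 0.48/1.1700 = 0.4103.
p*_A / p*_B = 0.9286/0.4103 = 2.2634.

2.263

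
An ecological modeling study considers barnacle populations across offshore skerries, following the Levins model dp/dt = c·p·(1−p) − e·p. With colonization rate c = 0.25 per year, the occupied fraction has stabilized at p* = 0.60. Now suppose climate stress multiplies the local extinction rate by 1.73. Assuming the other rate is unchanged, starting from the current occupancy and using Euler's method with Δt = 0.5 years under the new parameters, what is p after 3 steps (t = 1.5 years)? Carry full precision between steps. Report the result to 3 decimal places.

Balance c(1−p*) = e gives e = 0.25×(1 − 0.60000) = 0.10000.
Starting from p₀ = 0.60000; update p ← p + (dp/dt)·Δt with the new parameters.
  1  |  dp/dt·Δt = -0.021900  |  p_1 = 0.578100
  2  |  dp/dt·Δt = -0.019518  |  p_2 = 0.558582
  3  |  dp/dt·Δt = -0.017496  |  p_3 = 0.541086

0.541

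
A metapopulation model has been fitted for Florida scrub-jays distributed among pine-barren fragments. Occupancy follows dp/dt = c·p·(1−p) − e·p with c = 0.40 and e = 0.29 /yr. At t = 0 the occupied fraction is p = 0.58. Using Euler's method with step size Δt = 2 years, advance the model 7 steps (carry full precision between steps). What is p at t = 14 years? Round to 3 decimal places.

Update rule: p ← p + [c·p·(1−p) − e·p]·Δt with Δt = 2.
p: 0.58000 → 0.43848  (Δp = -0.14152)
p: 0.43848 → 0.38113  (Δp = -0.05735)
p: 0.38113 → 0.34877  (Δp = -0.03236)
p: 0.34877 → 0.32819  (Δp = -0.02058)
p: 0.32819 → 0.31422  (Δp = -0.01396)
p: 0.31422 → 0.30436  (Δp = -0.00986)
p: 0.30436 → 0.29721  (Δp = -0.00715)

0.297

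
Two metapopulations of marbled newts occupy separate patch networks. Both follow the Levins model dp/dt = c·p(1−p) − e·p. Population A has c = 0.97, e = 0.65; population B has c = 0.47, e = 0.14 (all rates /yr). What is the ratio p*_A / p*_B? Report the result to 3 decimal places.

A: p*_A = 1 − 0.65/0.97 = 0.3299.
B: p*_B = 1 − 0.14/0.47 = 0.7021.
p*_A / p*_B = 0.3299/0.7021 = 0.4699.

0.470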